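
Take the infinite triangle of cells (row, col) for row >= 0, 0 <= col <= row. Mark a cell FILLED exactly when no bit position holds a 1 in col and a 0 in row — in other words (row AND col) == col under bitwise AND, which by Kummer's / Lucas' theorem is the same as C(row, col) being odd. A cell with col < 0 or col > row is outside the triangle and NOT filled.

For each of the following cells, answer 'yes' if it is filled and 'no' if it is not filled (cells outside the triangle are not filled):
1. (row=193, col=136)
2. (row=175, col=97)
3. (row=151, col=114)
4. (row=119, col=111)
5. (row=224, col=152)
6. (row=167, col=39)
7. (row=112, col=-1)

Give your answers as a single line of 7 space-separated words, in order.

Answer: no no no no no yes no

Derivation:
(193,136): row=0b11000001, col=0b10001000, row AND col = 0b10000000 = 128; 128 != 136 -> empty
(175,97): row=0b10101111, col=0b1100001, row AND col = 0b100001 = 33; 33 != 97 -> empty
(151,114): row=0b10010111, col=0b1110010, row AND col = 0b10010 = 18; 18 != 114 -> empty
(119,111): row=0b1110111, col=0b1101111, row AND col = 0b1100111 = 103; 103 != 111 -> empty
(224,152): row=0b11100000, col=0b10011000, row AND col = 0b10000000 = 128; 128 != 152 -> empty
(167,39): row=0b10100111, col=0b100111, row AND col = 0b100111 = 39; 39 == 39 -> filled
(112,-1): col outside [0, 112] -> not filled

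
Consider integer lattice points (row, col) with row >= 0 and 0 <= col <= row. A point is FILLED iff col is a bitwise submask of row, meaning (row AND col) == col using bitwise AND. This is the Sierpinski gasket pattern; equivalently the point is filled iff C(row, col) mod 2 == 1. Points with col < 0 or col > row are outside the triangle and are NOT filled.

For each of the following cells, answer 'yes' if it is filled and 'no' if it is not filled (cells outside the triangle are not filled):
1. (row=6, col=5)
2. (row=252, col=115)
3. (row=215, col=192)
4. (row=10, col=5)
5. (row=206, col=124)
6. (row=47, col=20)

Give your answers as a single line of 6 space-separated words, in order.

Answer: no no yes no no no

Derivation:
(6,5): row=0b110, col=0b101, row AND col = 0b100 = 4; 4 != 5 -> empty
(252,115): row=0b11111100, col=0b1110011, row AND col = 0b1110000 = 112; 112 != 115 -> empty
(215,192): row=0b11010111, col=0b11000000, row AND col = 0b11000000 = 192; 192 == 192 -> filled
(10,5): row=0b1010, col=0b101, row AND col = 0b0 = 0; 0 != 5 -> empty
(206,124): row=0b11001110, col=0b1111100, row AND col = 0b1001100 = 76; 76 != 124 -> empty
(47,20): row=0b101111, col=0b10100, row AND col = 0b100 = 4; 4 != 20 -> empty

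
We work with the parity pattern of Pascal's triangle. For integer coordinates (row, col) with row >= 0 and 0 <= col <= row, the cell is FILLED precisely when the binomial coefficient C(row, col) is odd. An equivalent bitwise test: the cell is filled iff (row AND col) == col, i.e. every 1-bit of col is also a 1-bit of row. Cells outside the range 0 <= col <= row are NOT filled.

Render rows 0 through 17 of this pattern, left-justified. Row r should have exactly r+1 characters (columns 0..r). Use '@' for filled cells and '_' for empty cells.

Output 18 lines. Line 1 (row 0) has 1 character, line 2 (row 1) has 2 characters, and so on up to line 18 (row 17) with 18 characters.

Answer: @
@@
@_@
@@@@
@___@
@@__@@
@_@_@_@
@@@@@@@@
@_______@
@@______@@
@_@_____@_@
@@@@____@@@@
@___@___@___@
@@__@@__@@__@@
@_@_@_@_@_@_@_@
@@@@@@@@@@@@@@@@
@_______________@
@@______________@@

Derivation:
r0=0: @
r1=1: @@
r2=10: @_@
r3=11: @@@@
r4=100: @___@
r5=101: @@__@@
r6=110: @_@_@_@
r7=111: @@@@@@@@
r8=1000: @_______@
r9=1001: @@______@@
r10=1010: @_@_____@_@
r11=1011: @@@@____@@@@
r12=1100: @___@___@___@
r13=1101: @@__@@__@@__@@
r14=1110: @_@_@_@_@_@_@_@
r15=1111: @@@@@@@@@@@@@@@@
r16=10000: @_______________@
r17=10001: @@______________@@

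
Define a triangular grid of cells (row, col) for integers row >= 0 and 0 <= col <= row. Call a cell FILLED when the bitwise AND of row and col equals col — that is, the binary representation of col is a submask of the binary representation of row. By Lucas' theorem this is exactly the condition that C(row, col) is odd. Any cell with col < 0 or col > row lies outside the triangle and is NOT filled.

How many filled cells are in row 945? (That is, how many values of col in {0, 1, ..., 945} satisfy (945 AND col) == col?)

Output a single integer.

Answer: 64

Derivation:
945 in binary = 1110110001
popcount(945) = number of 1-bits in 1110110001 = 6
A col c satisfies (945 AND c) == c iff every set bit of c is also set in 945; each of the 6 set bits of 945 can independently be on or off in c.
count = 2^6 = 64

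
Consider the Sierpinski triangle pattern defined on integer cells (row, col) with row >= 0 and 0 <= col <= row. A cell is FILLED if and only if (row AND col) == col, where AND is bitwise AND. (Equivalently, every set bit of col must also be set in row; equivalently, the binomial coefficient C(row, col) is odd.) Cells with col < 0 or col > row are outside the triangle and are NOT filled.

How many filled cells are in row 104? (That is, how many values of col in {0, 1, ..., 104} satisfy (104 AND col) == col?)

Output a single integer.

Answer: 8

Derivation:
104 in binary = 1101000
popcount(104) = number of 1-bits in 1101000 = 3
A col c satisfies (104 AND c) == c iff every set bit of c is also set in 104; each of the 3 set bits of 104 can independently be on or off in c.
count = 2^3 = 8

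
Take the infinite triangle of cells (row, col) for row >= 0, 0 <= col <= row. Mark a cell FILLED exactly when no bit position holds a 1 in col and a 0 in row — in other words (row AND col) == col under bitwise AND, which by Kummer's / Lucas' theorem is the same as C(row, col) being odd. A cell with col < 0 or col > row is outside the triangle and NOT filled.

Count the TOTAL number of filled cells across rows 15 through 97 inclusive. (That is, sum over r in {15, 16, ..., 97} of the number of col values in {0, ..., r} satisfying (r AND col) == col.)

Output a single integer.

r15=1111 pc4: +16 =16
r16=10000 pc1: +2 =18
r17=10001 pc2: +4 =22
r18=10010 pc2: +4 =26
r19=10011 pc3: +8 =34
r20=10100 pc2: +4 =38
r21=10101 pc3: +8 =46
r22=10110 pc3: +8 =54
r23=10111 pc4: +16 =70
r24=11000 pc2: +4 =74
r25=11001 pc3: +8 =82
r26=11010 pc3: +8 =90
r27=11011 pc4: +16 =106
r28=11100 pc3: +8 =114
r29=11101 pc4: +16 =130
r30=11110 pc4: +16 =146
r31=11111 pc5: +32 =178
r32=100000 pc1: +2 =180
r33=100001 pc2: +4 =184
r34=100010 pc2: +4 =188
r35=100011 pc3: +8 =196
r36=100100 pc2: +4 =200
r37=100101 pc3: +8 =208
r38=100110 pc3: +8 =216
r39=100111 pc4: +16 =232
r40=101000 pc2: +4 =236
r41=101001 pc3: +8 =244
r42=101010 pc3: +8 =252
r43=101011 pc4: +16 =268
r44=101100 pc3: +8 =276
r45=101101 pc4: +16 =292
r46=101110 pc4: +16 =308
r47=101111 pc5: +32 =340
r48=110000 pc2: +4 =344
r49=110001 pc3: +8 =352
r50=110010 pc3: +8 =360
r51=110011 pc4: +16 =376
r52=110100 pc3: +8 =384
r53=110101 pc4: +16 =400
r54=110110 pc4: +16 =416
r55=110111 pc5: +32 =448
r56=111000 pc3: +8 =456
r57=111001 pc4: +16 =472
r58=111010 pc4: +16 =488
r59=111011 pc5: +32 =520
r60=111100 pc4: +16 =536
r61=111101 pc5: +32 =568
r62=111110 pc5: +32 =600
r63=111111 pc6: +64 =664
r64=1000000 pc1: +2 =666
r65=1000001 pc2: +4 =670
r66=1000010 pc2: +4 =674
r67=1000011 pc3: +8 =682
r68=1000100 pc2: +4 =686
r69=1000101 pc3: +8 =694
r70=1000110 pc3: +8 =702
r71=1000111 pc4: +16 =718
r72=1001000 pc2: +4 =722
r73=1001001 pc3: +8 =730
r74=1001010 pc3: +8 =738
r75=1001011 pc4: +16 =754
r76=1001100 pc3: +8 =762
r77=1001101 pc4: +16 =778
r78=1001110 pc4: +16 =794
r79=1001111 pc5: +32 =826
r80=1010000 pc2: +4 =830
r81=1010001 pc3: +8 =838
r82=1010010 pc3: +8 =846
r83=1010011 pc4: +16 =862
r84=1010100 pc3: +8 =870
r85=1010101 pc4: +16 =886
r86=1010110 pc4: +16 =902
r87=1010111 pc5: +32 =934
r88=1011000 pc3: +8 =942
r89=1011001 pc4: +16 =958
r90=1011010 pc4: +16 =974
r91=1011011 pc5: +32 =1006
r92=1011100 pc4: +16 =1022
r93=1011101 pc5: +32 =1054
r94=1011110 pc5: +32 =1086
r95=1011111 pc6: +64 =1150
r96=1100000 pc2: +4 =1154
r97=1100001 pc3: +8 =1162

Answer: 1162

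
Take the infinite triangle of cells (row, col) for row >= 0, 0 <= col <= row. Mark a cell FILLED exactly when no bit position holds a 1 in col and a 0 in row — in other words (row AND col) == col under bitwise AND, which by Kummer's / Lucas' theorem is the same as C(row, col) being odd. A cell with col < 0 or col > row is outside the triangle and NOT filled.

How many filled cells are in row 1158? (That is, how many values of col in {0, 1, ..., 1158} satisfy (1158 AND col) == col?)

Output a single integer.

1158 in binary = 10010000110
popcount(1158) = number of 1-bits in 10010000110 = 4
A col c satisfies (1158 AND c) == c iff every set bit of c is also set in 1158; each of the 4 set bits of 1158 can independently be on or off in c.
count = 2^4 = 16

Answer: 16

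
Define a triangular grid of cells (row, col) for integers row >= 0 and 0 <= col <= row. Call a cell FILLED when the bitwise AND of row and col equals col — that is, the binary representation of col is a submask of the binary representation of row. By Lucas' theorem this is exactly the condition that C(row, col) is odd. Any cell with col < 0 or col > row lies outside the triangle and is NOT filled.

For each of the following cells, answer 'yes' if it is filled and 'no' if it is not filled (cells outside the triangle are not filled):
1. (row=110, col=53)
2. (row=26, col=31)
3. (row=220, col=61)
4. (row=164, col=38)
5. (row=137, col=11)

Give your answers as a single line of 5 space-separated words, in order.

Answer: no no no no no

Derivation:
(110,53): row=0b1101110, col=0b110101, row AND col = 0b100100 = 36; 36 != 53 -> empty
(26,31): col outside [0, 26] -> not filled
(220,61): row=0b11011100, col=0b111101, row AND col = 0b11100 = 28; 28 != 61 -> empty
(164,38): row=0b10100100, col=0b100110, row AND col = 0b100100 = 36; 36 != 38 -> empty
(137,11): row=0b10001001, col=0b1011, row AND col = 0b1001 = 9; 9 != 11 -> empty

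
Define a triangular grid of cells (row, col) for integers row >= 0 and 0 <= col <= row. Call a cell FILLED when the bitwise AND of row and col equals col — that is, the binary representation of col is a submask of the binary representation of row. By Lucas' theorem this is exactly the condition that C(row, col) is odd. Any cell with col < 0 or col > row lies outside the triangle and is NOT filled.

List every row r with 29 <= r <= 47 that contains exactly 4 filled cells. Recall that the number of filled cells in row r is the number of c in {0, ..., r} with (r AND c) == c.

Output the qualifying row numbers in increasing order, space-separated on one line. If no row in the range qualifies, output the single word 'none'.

Answer: 33 34 36 40

Derivation:
Row r has 2^popcount(r) filled cells, so we need popcount(r) = log2(4) = 2.
Scan r = 29..47 and keep those with exactly 2 one-bits:
r=29=11101 popcount=4 -> skip
r=30=11110 popcount=4 -> skip
r=31=11111 popcount=5 -> skip
r=32=100000 popcount=1 -> skip
r=33=100001 popcount=2 -> KEEP
r=34=100010 popcount=2 -> KEEP
r=35=100011 popcount=3 -> skip
r=36=100100 popcount=2 -> KEEP
r=37=100101 popcount=3 -> skip
r=38=100110 popcount=3 -> skip
r=39=100111 popcount=4 -> skip
r=40=101000 popcount=2 -> KEEP
r=41=101001 popcount=3 -> skip
r=42=101010 popcount=3 -> skip
r=43=101011 popcount=4 -> skip
r=44=101100 popcount=3 -> skip
r=45=101101 popcount=4 -> skip
r=46=101110 popcount=4 -> skip
r=47=101111 popcount=5 -> skip
Kept rows: 33 34 36 40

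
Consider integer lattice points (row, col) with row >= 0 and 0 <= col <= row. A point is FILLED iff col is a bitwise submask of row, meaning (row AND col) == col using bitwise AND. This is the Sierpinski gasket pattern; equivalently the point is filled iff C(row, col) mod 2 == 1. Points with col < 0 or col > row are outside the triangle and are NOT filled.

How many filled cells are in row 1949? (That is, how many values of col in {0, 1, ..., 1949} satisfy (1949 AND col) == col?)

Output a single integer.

1949 in binary = 11110011101
popcount(1949) = number of 1-bits in 11110011101 = 8
A col c satisfies (1949 AND c) == c iff every set bit of c is also set in 1949; each of the 8 set bits of 1949 can independently be on or off in c.
count = 2^8 = 256

Answer: 256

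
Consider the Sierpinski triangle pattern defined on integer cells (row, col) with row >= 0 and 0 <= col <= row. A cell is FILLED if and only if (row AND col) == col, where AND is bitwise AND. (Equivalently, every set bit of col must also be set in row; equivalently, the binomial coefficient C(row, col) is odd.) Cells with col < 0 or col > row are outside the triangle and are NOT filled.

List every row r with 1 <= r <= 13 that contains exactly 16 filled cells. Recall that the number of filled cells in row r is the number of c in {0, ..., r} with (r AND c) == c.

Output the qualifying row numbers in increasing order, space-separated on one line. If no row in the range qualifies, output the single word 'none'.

Row r has 2^popcount(r) filled cells, so we need popcount(r) = log2(16) = 4.
Scan r = 1..13 and keep those with exactly 4 one-bits:
r=1=1 popcount=1 -> skip
r=2=10 popcount=1 -> skip
r=3=11 popcount=2 -> skip
r=4=100 popcount=1 -> skip
r=5=101 popcount=2 -> skip
r=6=110 popcount=2 -> skip
r=7=111 popcount=3 -> skip
r=8=1000 popcount=1 -> skip
r=9=1001 popcount=2 -> skip
r=10=1010 popcount=2 -> skip
r=11=1011 popcount=3 -> skip
r=12=1100 popcount=2 -> skip
r=13=1101 popcount=3 -> skip
Kept rows: none

Answer: none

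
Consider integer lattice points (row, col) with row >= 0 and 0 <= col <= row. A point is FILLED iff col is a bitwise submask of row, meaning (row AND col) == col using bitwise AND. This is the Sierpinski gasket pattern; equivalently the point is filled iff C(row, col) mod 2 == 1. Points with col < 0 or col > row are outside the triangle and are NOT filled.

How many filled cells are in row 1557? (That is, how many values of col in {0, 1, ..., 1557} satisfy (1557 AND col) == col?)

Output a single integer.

Answer: 32

Derivation:
1557 in binary = 11000010101
popcount(1557) = number of 1-bits in 11000010101 = 5
A col c satisfies (1557 AND c) == c iff every set bit of c is also set in 1557; each of the 5 set bits of 1557 can independently be on or off in c.
count = 2^5 = 32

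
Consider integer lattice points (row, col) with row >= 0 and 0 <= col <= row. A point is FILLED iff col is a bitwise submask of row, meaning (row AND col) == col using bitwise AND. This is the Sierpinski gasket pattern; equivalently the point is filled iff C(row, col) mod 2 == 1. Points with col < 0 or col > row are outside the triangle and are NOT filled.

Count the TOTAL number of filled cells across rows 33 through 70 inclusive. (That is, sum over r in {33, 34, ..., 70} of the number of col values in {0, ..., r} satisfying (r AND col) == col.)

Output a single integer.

r33=100001 pc2: +4 =4
r34=100010 pc2: +4 =8
r35=100011 pc3: +8 =16
r36=100100 pc2: +4 =20
r37=100101 pc3: +8 =28
r38=100110 pc3: +8 =36
r39=100111 pc4: +16 =52
r40=101000 pc2: +4 =56
r41=101001 pc3: +8 =64
r42=101010 pc3: +8 =72
r43=101011 pc4: +16 =88
r44=101100 pc3: +8 =96
r45=101101 pc4: +16 =112
r46=101110 pc4: +16 =128
r47=101111 pc5: +32 =160
r48=110000 pc2: +4 =164
r49=110001 pc3: +8 =172
r50=110010 pc3: +8 =180
r51=110011 pc4: +16 =196
r52=110100 pc3: +8 =204
r53=110101 pc4: +16 =220
r54=110110 pc4: +16 =236
r55=110111 pc5: +32 =268
r56=111000 pc3: +8 =276
r57=111001 pc4: +16 =292
r58=111010 pc4: +16 =308
r59=111011 pc5: +32 =340
r60=111100 pc4: +16 =356
r61=111101 pc5: +32 =388
r62=111110 pc5: +32 =420
r63=111111 pc6: +64 =484
r64=1000000 pc1: +2 =486
r65=1000001 pc2: +4 =490
r66=1000010 pc2: +4 =494
r67=1000011 pc3: +8 =502
r68=1000100 pc2: +4 =506
r69=1000101 pc3: +8 =514
r70=1000110 pc3: +8 =522

Answer: 522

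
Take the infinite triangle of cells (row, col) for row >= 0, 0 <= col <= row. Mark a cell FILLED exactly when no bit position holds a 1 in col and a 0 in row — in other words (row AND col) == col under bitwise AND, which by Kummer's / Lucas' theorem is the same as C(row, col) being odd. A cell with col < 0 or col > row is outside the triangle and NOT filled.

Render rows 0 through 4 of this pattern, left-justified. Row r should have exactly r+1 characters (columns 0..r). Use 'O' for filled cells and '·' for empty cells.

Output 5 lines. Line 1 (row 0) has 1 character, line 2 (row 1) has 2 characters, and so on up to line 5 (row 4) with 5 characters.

r0=0: O
r1=1: OO
r2=10: O·O
r3=11: OOOO
r4=100: O···O

Answer: O
OO
O·O
OOOO
O···O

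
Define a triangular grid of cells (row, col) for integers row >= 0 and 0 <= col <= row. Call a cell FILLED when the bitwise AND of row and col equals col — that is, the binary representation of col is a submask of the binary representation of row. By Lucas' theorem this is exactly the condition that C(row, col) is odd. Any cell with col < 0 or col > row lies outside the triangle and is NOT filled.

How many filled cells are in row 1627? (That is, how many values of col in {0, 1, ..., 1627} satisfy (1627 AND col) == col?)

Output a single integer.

Answer: 128

Derivation:
1627 in binary = 11001011011
popcount(1627) = number of 1-bits in 11001011011 = 7
A col c satisfies (1627 AND c) == c iff every set bit of c is also set in 1627; each of the 7 set bits of 1627 can independently be on or off in c.
count = 2^7 = 128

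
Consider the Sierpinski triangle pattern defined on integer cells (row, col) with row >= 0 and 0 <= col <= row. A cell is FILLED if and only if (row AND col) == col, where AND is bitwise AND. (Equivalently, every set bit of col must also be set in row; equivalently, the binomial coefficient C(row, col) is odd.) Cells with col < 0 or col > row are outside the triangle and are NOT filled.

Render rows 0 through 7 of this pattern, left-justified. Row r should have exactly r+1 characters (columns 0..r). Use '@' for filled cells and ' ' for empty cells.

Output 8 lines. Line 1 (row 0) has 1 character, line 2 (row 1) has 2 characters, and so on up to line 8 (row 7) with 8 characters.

Answer: @
@@
@ @
@@@@
@   @
@@  @@
@ @ @ @
@@@@@@@@

Derivation:
r0=0: @
r1=1: @@
r2=10: @ @
r3=11: @@@@
r4=100: @   @
r5=101: @@  @@
r6=110: @ @ @ @
r7=111: @@@@@@@@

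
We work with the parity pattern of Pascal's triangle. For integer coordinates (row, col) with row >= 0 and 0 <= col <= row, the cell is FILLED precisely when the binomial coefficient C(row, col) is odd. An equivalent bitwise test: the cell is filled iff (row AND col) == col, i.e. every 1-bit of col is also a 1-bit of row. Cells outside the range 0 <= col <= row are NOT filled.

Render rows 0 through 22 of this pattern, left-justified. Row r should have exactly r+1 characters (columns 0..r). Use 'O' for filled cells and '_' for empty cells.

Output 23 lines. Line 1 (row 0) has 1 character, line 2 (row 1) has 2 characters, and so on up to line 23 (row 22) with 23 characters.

r0=0: O
r1=1: OO
r2=10: O_O
r3=11: OOOO
r4=100: O___O
r5=101: OO__OO
r6=110: O_O_O_O
r7=111: OOOOOOOO
r8=1000: O_______O
r9=1001: OO______OO
r10=1010: O_O_____O_O
r11=1011: OOOO____OOOO
r12=1100: O___O___O___O
r13=1101: OO__OO__OO__OO
r14=1110: O_O_O_O_O_O_O_O
r15=1111: OOOOOOOOOOOOOOOO
r16=10000: O_______________O
r17=10001: OO______________OO
r18=10010: O_O_____________O_O
r19=10011: OOOO____________OOOO
r20=10100: O___O___________O___O
r21=10101: OO__OO__________OO__OO
r22=10110: O_O_O_O_________O_O_O_O

Answer: O
OO
O_O
OOOO
O___O
OO__OO
O_O_O_O
OOOOOOOO
O_______O
OO______OO
O_O_____O_O
OOOO____OOOO
O___O___O___O
OO__OO__OO__OO
O_O_O_O_O_O_O_O
OOOOOOOOOOOOOOOO
O_______________O
OO______________OO
O_O_____________O_O
OOOO____________OOOO
O___O___________O___O
OO__OO__________OO__OO
O_O_O_O_________O_O_O_O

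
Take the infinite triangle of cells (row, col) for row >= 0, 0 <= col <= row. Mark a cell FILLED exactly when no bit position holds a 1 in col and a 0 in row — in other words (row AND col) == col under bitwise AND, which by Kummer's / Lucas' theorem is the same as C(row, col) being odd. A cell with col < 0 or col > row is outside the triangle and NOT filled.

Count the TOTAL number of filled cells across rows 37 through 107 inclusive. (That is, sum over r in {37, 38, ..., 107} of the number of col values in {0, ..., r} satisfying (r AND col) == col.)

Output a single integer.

r37=100101 pc3: +8 =8
r38=100110 pc3: +8 =16
r39=100111 pc4: +16 =32
r40=101000 pc2: +4 =36
r41=101001 pc3: +8 =44
r42=101010 pc3: +8 =52
r43=101011 pc4: +16 =68
r44=101100 pc3: +8 =76
r45=101101 pc4: +16 =92
r46=101110 pc4: +16 =108
r47=101111 pc5: +32 =140
r48=110000 pc2: +4 =144
r49=110001 pc3: +8 =152
r50=110010 pc3: +8 =160
r51=110011 pc4: +16 =176
r52=110100 pc3: +8 =184
r53=110101 pc4: +16 =200
r54=110110 pc4: +16 =216
r55=110111 pc5: +32 =248
r56=111000 pc3: +8 =256
r57=111001 pc4: +16 =272
r58=111010 pc4: +16 =288
r59=111011 pc5: +32 =320
r60=111100 pc4: +16 =336
r61=111101 pc5: +32 =368
r62=111110 pc5: +32 =400
r63=111111 pc6: +64 =464
r64=1000000 pc1: +2 =466
r65=1000001 pc2: +4 =470
r66=1000010 pc2: +4 =474
r67=1000011 pc3: +8 =482
r68=1000100 pc2: +4 =486
r69=1000101 pc3: +8 =494
r70=1000110 pc3: +8 =502
r71=1000111 pc4: +16 =518
r72=1001000 pc2: +4 =522
r73=1001001 pc3: +8 =530
r74=1001010 pc3: +8 =538
r75=1001011 pc4: +16 =554
r76=1001100 pc3: +8 =562
r77=1001101 pc4: +16 =578
r78=1001110 pc4: +16 =594
r79=1001111 pc5: +32 =626
r80=1010000 pc2: +4 =630
r81=1010001 pc3: +8 =638
r82=1010010 pc3: +8 =646
r83=1010011 pc4: +16 =662
r84=1010100 pc3: +8 =670
r85=1010101 pc4: +16 =686
r86=1010110 pc4: +16 =702
r87=1010111 pc5: +32 =734
r88=1011000 pc3: +8 =742
r89=1011001 pc4: +16 =758
r90=1011010 pc4: +16 =774
r91=1011011 pc5: +32 =806
r92=1011100 pc4: +16 =822
r93=1011101 pc5: +32 =854
r94=1011110 pc5: +32 =886
r95=1011111 pc6: +64 =950
r96=1100000 pc2: +4 =954
r97=1100001 pc3: +8 =962
r98=1100010 pc3: +8 =970
r99=1100011 pc4: +16 =986
r100=1100100 pc3: +8 =994
r101=1100101 pc4: +16 =1010
r102=1100110 pc4: +16 =1026
r103=1100111 pc5: +32 =1058
r104=1101000 pc3: +8 =1066
r105=1101001 pc4: +16 =1082
r106=1101010 pc4: +16 =1098
r107=1101011 pc5: +32 =1130

Answer: 1130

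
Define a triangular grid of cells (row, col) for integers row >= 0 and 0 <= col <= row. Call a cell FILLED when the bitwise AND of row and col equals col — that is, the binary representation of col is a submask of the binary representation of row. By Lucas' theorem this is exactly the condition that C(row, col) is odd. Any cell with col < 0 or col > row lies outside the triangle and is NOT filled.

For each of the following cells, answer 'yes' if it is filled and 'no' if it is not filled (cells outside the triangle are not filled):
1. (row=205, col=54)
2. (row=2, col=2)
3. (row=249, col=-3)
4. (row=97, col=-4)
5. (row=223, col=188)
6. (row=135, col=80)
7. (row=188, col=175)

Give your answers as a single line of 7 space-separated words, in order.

Answer: no yes no no no no no

Derivation:
(205,54): row=0b11001101, col=0b110110, row AND col = 0b100 = 4; 4 != 54 -> empty
(2,2): row=0b10, col=0b10, row AND col = 0b10 = 2; 2 == 2 -> filled
(249,-3): col outside [0, 249] -> not filled
(97,-4): col outside [0, 97] -> not filled
(223,188): row=0b11011111, col=0b10111100, row AND col = 0b10011100 = 156; 156 != 188 -> empty
(135,80): row=0b10000111, col=0b1010000, row AND col = 0b0 = 0; 0 != 80 -> empty
(188,175): row=0b10111100, col=0b10101111, row AND col = 0b10101100 = 172; 172 != 175 -> empty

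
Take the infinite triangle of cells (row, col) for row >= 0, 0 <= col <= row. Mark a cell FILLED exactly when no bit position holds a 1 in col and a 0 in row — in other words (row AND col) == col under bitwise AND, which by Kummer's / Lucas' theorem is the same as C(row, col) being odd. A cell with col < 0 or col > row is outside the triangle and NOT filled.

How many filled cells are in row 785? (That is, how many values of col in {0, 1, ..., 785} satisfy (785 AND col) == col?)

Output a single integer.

Answer: 16

Derivation:
785 in binary = 1100010001
popcount(785) = number of 1-bits in 1100010001 = 4
A col c satisfies (785 AND c) == c iff every set bit of c is also set in 785; each of the 4 set bits of 785 can independently be on or off in c.
count = 2^4 = 16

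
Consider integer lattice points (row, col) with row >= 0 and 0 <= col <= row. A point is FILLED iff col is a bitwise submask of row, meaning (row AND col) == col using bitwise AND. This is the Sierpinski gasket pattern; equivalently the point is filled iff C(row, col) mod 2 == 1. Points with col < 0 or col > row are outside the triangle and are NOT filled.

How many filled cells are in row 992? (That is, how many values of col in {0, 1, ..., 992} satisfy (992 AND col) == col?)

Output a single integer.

992 in binary = 1111100000
popcount(992) = number of 1-bits in 1111100000 = 5
A col c satisfies (992 AND c) == c iff every set bit of c is also set in 992; each of the 5 set bits of 992 can independently be on or off in c.
count = 2^5 = 32

Answer: 32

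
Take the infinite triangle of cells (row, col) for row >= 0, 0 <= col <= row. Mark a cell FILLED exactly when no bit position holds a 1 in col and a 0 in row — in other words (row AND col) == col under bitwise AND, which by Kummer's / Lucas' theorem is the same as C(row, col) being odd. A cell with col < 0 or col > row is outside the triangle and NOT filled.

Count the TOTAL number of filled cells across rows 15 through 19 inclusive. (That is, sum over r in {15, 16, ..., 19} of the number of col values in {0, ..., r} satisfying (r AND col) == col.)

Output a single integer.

Answer: 34

Derivation:
r15=1111 pc4: +16 =16
r16=10000 pc1: +2 =18
r17=10001 pc2: +4 =22
r18=10010 pc2: +4 =26
r19=10011 pc3: +8 =34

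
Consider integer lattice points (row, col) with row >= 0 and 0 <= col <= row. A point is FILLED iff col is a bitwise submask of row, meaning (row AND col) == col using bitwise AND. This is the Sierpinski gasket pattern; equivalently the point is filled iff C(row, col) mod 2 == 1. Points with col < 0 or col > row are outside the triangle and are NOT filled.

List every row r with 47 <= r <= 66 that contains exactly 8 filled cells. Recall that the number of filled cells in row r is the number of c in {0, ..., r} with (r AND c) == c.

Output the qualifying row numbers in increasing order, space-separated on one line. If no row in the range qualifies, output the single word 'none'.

Row r has 2^popcount(r) filled cells, so we need popcount(r) = log2(8) = 3.
Scan r = 47..66 and keep those with exactly 3 one-bits:
r=47=101111 popcount=5 -> skip
r=48=110000 popcount=2 -> skip
r=49=110001 popcount=3 -> KEEP
r=50=110010 popcount=3 -> KEEP
r=51=110011 popcount=4 -> skip
r=52=110100 popcount=3 -> KEEP
r=53=110101 popcount=4 -> skip
r=54=110110 popcount=4 -> skip
r=55=110111 popcount=5 -> skip
r=56=111000 popcount=3 -> KEEP
r=57=111001 popcount=4 -> skip
r=58=111010 popcount=4 -> skip
r=59=111011 popcount=5 -> skip
r=60=111100 popcount=4 -> skip
r=61=111101 popcount=5 -> skip
r=62=111110 popcount=5 -> skip
r=63=111111 popcount=6 -> skip
r=64=1000000 popcount=1 -> skip
r=65=1000001 popcount=2 -> skip
r=66=1000010 popcount=2 -> skip
Kept rows: 49 50 52 56

Answer: 49 50 52 56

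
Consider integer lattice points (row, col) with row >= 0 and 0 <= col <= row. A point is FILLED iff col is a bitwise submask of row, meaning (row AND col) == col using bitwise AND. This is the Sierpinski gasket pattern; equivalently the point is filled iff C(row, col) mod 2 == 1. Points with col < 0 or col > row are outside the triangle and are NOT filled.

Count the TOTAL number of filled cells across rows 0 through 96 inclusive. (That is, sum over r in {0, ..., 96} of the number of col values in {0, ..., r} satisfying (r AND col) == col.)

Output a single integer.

Answer: 1219

Derivation:
r0=0 pc0: +1 =1
r1=1 pc1: +2 =3
r2=10 pc1: +2 =5
r3=11 pc2: +4 =9
r4=100 pc1: +2 =11
r5=101 pc2: +4 =15
r6=110 pc2: +4 =19
r7=111 pc3: +8 =27
r8=1000 pc1: +2 =29
r9=1001 pc2: +4 =33
r10=1010 pc2: +4 =37
r11=1011 pc3: +8 =45
r12=1100 pc2: +4 =49
r13=1101 pc3: +8 =57
r14=1110 pc3: +8 =65
r15=1111 pc4: +16 =81
r16=10000 pc1: +2 =83
r17=10001 pc2: +4 =87
r18=10010 pc2: +4 =91
r19=10011 pc3: +8 =99
r20=10100 pc2: +4 =103
r21=10101 pc3: +8 =111
r22=10110 pc3: +8 =119
r23=10111 pc4: +16 =135
r24=11000 pc2: +4 =139
r25=11001 pc3: +8 =147
r26=11010 pc3: +8 =155
r27=11011 pc4: +16 =171
r28=11100 pc3: +8 =179
r29=11101 pc4: +16 =195
r30=11110 pc4: +16 =211
r31=11111 pc5: +32 =243
r32=100000 pc1: +2 =245
r33=100001 pc2: +4 =249
r34=100010 pc2: +4 =253
r35=100011 pc3: +8 =261
r36=100100 pc2: +4 =265
r37=100101 pc3: +8 =273
r38=100110 pc3: +8 =281
r39=100111 pc4: +16 =297
r40=101000 pc2: +4 =301
r41=101001 pc3: +8 =309
r42=101010 pc3: +8 =317
r43=101011 pc4: +16 =333
r44=101100 pc3: +8 =341
r45=101101 pc4: +16 =357
r46=101110 pc4: +16 =373
r47=101111 pc5: +32 =405
r48=110000 pc2: +4 =409
r49=110001 pc3: +8 =417
r50=110010 pc3: +8 =425
r51=110011 pc4: +16 =441
r52=110100 pc3: +8 =449
r53=110101 pc4: +16 =465
r54=110110 pc4: +16 =481
r55=110111 pc5: +32 =513
r56=111000 pc3: +8 =521
r57=111001 pc4: +16 =537
r58=111010 pc4: +16 =553
r59=111011 pc5: +32 =585
r60=111100 pc4: +16 =601
r61=111101 pc5: +32 =633
r62=111110 pc5: +32 =665
r63=111111 pc6: +64 =729
r64=1000000 pc1: +2 =731
r65=1000001 pc2: +4 =735
r66=1000010 pc2: +4 =739
r67=1000011 pc3: +8 =747
r68=1000100 pc2: +4 =751
r69=1000101 pc3: +8 =759
r70=1000110 pc3: +8 =767
r71=1000111 pc4: +16 =783
r72=1001000 pc2: +4 =787
r73=1001001 pc3: +8 =795
r74=1001010 pc3: +8 =803
r75=1001011 pc4: +16 =819
r76=1001100 pc3: +8 =827
r77=1001101 pc4: +16 =843
r78=1001110 pc4: +16 =859
r79=1001111 pc5: +32 =891
r80=1010000 pc2: +4 =895
r81=1010001 pc3: +8 =903
r82=1010010 pc3: +8 =911
r83=1010011 pc4: +16 =927
r84=1010100 pc3: +8 =935
r85=1010101 pc4: +16 =951
r86=1010110 pc4: +16 =967
r87=1010111 pc5: +32 =999
r88=1011000 pc3: +8 =1007
r89=1011001 pc4: +16 =1023
r90=1011010 pc4: +16 =1039
r91=1011011 pc5: +32 =1071
r92=1011100 pc4: +16 =1087
r93=1011101 pc5: +32 =1119
r94=1011110 pc5: +32 =1151
r95=1011111 pc6: +64 =1215
r96=1100000 pc2: +4 =1219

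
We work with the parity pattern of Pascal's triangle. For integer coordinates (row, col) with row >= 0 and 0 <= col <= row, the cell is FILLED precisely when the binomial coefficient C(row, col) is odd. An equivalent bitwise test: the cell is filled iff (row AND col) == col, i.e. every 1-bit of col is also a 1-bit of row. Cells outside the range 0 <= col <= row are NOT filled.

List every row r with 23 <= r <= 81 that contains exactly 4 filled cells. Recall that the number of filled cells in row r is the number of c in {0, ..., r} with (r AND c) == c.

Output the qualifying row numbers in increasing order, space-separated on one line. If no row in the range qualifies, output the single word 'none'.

Row r has 2^popcount(r) filled cells, so we need popcount(r) = log2(4) = 2.
Scan r = 23..81 and keep those with exactly 2 one-bits:
r=23=10111 popcount=4 -> skip
r=24=11000 popcount=2 -> KEEP
r=25=11001 popcount=3 -> skip
r=26=11010 popcount=3 -> skip
r=27=11011 popcount=4 -> skip
r=28=11100 popcount=3 -> skip
r=29=11101 popcount=4 -> skip
r=30=11110 popcount=4 -> skip
r=31=11111 popcount=5 -> skip
r=32=100000 popcount=1 -> skip
r=33=100001 popcount=2 -> KEEP
r=34=100010 popcount=2 -> KEEP
r=35=100011 popcount=3 -> skip
r=36=100100 popcount=2 -> KEEP
r=37=100101 popcount=3 -> skip
r=38=100110 popcount=3 -> skip
r=39=100111 popcount=4 -> skip
r=40=101000 popcount=2 -> KEEP
r=41=101001 popcount=3 -> skip
r=42=101010 popcount=3 -> skip
r=43=101011 popcount=4 -> skip
r=44=101100 popcount=3 -> skip
r=45=101101 popcount=4 -> skip
r=46=101110 popcount=4 -> skip
r=47=101111 popcount=5 -> skip
r=48=110000 popcount=2 -> KEEP
r=49=110001 popcount=3 -> skip
r=50=110010 popcount=3 -> skip
r=51=110011 popcount=4 -> skip
r=52=110100 popcount=3 -> skip
r=53=110101 popcount=4 -> skip
r=54=110110 popcount=4 -> skip
r=55=110111 popcount=5 -> skip
r=56=111000 popcount=3 -> skip
r=57=111001 popcount=4 -> skip
r=58=111010 popcount=4 -> skip
r=59=111011 popcount=5 -> skip
r=60=111100 popcount=4 -> skip
r=61=111101 popcount=5 -> skip
r=62=111110 popcount=5 -> skip
r=63=111111 popcount=6 -> skip
r=64=1000000 popcount=1 -> skip
r=65=1000001 popcount=2 -> KEEP
r=66=1000010 popcount=2 -> KEEP
r=67=1000011 popcount=3 -> skip
r=68=1000100 popcount=2 -> KEEP
r=69=1000101 popcount=3 -> skip
r=70=1000110 popcount=3 -> skip
r=71=1000111 popcount=4 -> skip
r=72=1001000 popcount=2 -> KEEP
r=73=1001001 popcount=3 -> skip
r=74=1001010 popcount=3 -> skip
r=75=1001011 popcount=4 -> skip
r=76=1001100 popcount=3 -> skip
r=77=1001101 popcount=4 -> skip
r=78=1001110 popcount=4 -> skip
r=79=1001111 popcount=5 -> skip
r=80=1010000 popcount=2 -> KEEP
r=81=1010001 popcount=3 -> skip
Kept rows: 24 33 34 36 40 48 65 66 68 72 80

Answer: 24 33 34 36 40 48 65 66 68 72 80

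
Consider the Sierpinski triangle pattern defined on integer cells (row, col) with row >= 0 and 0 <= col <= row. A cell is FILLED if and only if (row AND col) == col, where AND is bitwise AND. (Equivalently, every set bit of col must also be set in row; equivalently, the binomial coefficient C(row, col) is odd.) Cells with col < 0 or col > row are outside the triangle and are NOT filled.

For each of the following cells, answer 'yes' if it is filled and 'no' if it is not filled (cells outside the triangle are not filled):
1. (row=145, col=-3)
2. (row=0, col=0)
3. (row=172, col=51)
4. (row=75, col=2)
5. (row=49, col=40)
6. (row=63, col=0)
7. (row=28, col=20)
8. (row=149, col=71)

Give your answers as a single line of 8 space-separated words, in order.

(145,-3): col outside [0, 145] -> not filled
(0,0): row=0b0, col=0b0, row AND col = 0b0 = 0; 0 == 0 -> filled
(172,51): row=0b10101100, col=0b110011, row AND col = 0b100000 = 32; 32 != 51 -> empty
(75,2): row=0b1001011, col=0b10, row AND col = 0b10 = 2; 2 == 2 -> filled
(49,40): row=0b110001, col=0b101000, row AND col = 0b100000 = 32; 32 != 40 -> empty
(63,0): row=0b111111, col=0b0, row AND col = 0b0 = 0; 0 == 0 -> filled
(28,20): row=0b11100, col=0b10100, row AND col = 0b10100 = 20; 20 == 20 -> filled
(149,71): row=0b10010101, col=0b1000111, row AND col = 0b101 = 5; 5 != 71 -> empty

Answer: no yes no yes no yes yes no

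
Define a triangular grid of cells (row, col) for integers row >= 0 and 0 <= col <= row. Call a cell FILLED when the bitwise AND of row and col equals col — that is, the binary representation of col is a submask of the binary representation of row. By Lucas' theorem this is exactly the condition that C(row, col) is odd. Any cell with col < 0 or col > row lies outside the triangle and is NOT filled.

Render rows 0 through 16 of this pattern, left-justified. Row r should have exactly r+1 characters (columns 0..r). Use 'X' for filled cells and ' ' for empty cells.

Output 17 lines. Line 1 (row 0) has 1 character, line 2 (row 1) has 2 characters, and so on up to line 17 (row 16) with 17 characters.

r0=0: X
r1=1: XX
r2=10: X X
r3=11: XXXX
r4=100: X   X
r5=101: XX  XX
r6=110: X X X X
r7=111: XXXXXXXX
r8=1000: X       X
r9=1001: XX      XX
r10=1010: X X     X X
r11=1011: XXXX    XXXX
r12=1100: X   X   X   X
r13=1101: XX  XX  XX  XX
r14=1110: X X X X X X X X
r15=1111: XXXXXXXXXXXXXXXX
r16=10000: X               X

Answer: X
XX
X X
XXXX
X   X
XX  XX
X X X X
XXXXXXXX
X       X
XX      XX
X X     X X
XXXX    XXXX
X   X   X   X
XX  XX  XX  XX
X X X X X X X X
XXXXXXXXXXXXXXXX
X               X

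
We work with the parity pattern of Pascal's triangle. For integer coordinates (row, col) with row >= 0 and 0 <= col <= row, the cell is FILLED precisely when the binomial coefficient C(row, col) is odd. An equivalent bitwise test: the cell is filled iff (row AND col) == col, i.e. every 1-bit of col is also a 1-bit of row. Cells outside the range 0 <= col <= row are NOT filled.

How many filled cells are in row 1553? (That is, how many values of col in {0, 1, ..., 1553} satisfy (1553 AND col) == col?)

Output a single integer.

1553 in binary = 11000010001
popcount(1553) = number of 1-bits in 11000010001 = 4
A col c satisfies (1553 AND c) == c iff every set bit of c is also set in 1553; each of the 4 set bits of 1553 can independently be on or off in c.
count = 2^4 = 16

Answer: 16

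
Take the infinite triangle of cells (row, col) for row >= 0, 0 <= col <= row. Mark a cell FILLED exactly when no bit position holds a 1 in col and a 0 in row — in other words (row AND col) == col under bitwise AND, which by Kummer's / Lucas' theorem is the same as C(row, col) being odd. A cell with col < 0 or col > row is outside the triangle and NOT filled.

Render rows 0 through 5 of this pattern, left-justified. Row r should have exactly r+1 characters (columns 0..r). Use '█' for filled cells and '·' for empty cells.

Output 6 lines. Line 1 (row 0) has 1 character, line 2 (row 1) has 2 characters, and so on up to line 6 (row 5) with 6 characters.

Answer: █
██
█·█
████
█···█
██··██

Derivation:
r0=0: █
r1=1: ██
r2=10: █·█
r3=11: ████
r4=100: █···█
r5=101: ██··██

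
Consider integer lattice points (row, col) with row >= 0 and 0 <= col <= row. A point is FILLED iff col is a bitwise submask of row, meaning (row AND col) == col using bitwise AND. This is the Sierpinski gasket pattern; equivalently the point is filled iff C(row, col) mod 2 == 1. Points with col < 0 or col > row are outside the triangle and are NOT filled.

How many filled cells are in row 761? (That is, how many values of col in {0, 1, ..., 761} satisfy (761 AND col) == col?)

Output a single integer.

Answer: 128

Derivation:
761 in binary = 1011111001
popcount(761) = number of 1-bits in 1011111001 = 7
A col c satisfies (761 AND c) == c iff every set bit of c is also set in 761; each of the 7 set bits of 761 can independently be on or off in c.
count = 2^7 = 128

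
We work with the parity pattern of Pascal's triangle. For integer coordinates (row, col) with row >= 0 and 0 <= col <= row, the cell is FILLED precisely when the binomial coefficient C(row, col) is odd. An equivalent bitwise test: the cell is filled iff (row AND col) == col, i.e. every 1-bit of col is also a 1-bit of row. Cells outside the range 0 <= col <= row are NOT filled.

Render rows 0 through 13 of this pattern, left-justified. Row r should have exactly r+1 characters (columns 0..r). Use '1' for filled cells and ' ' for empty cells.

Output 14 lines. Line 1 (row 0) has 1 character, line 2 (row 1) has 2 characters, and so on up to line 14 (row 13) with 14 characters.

r0=0: 1
r1=1: 11
r2=10: 1 1
r3=11: 1111
r4=100: 1   1
r5=101: 11  11
r6=110: 1 1 1 1
r7=111: 11111111
r8=1000: 1       1
r9=1001: 11      11
r10=1010: 1 1     1 1
r11=1011: 1111    1111
r12=1100: 1   1   1   1
r13=1101: 11  11  11  11

Answer: 1
11
1 1
1111
1   1
11  11
1 1 1 1
11111111
1       1
11      11
1 1     1 1
1111    1111
1   1   1   1
11  11  11  11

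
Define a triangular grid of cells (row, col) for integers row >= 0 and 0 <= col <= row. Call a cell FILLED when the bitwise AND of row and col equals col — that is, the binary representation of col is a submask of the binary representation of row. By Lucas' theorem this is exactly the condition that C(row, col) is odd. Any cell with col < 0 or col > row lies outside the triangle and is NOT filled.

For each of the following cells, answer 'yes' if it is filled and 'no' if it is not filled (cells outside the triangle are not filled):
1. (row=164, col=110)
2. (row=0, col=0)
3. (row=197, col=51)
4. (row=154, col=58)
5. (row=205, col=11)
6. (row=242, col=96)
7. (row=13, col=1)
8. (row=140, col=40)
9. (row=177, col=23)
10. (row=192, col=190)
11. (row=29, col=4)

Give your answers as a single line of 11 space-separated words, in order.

(164,110): row=0b10100100, col=0b1101110, row AND col = 0b100100 = 36; 36 != 110 -> empty
(0,0): row=0b0, col=0b0, row AND col = 0b0 = 0; 0 == 0 -> filled
(197,51): row=0b11000101, col=0b110011, row AND col = 0b1 = 1; 1 != 51 -> empty
(154,58): row=0b10011010, col=0b111010, row AND col = 0b11010 = 26; 26 != 58 -> empty
(205,11): row=0b11001101, col=0b1011, row AND col = 0b1001 = 9; 9 != 11 -> empty
(242,96): row=0b11110010, col=0b1100000, row AND col = 0b1100000 = 96; 96 == 96 -> filled
(13,1): row=0b1101, col=0b1, row AND col = 0b1 = 1; 1 == 1 -> filled
(140,40): row=0b10001100, col=0b101000, row AND col = 0b1000 = 8; 8 != 40 -> empty
(177,23): row=0b10110001, col=0b10111, row AND col = 0b10001 = 17; 17 != 23 -> empty
(192,190): row=0b11000000, col=0b10111110, row AND col = 0b10000000 = 128; 128 != 190 -> empty
(29,4): row=0b11101, col=0b100, row AND col = 0b100 = 4; 4 == 4 -> filled

Answer: no yes no no no yes yes no no no yes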